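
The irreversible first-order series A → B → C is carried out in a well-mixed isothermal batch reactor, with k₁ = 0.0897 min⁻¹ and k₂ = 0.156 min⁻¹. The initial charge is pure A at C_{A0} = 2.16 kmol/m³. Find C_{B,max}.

0.587 kmol/m³

Evaluating C_B at t_opt = ln(k₂/k₁)/(k₂−k₁) gives C_{B,max}/C_{A0} = (k₁/k₂)^[k₂/(k₂−k₁)].
= (0.0897/0.156)^(0.156/(0.156−0.0897)) = (0.5750)^(2.353) = 0.2720.
C_{B,max} = 0.2720×2.16 = 0.587 kmol/m³.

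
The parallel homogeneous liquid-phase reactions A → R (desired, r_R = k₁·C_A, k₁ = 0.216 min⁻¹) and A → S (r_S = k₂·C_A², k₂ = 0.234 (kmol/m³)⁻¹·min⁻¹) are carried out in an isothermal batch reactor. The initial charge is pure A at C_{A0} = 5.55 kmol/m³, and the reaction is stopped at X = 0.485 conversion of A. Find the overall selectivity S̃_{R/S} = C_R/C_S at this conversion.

C_A = C_{A0}(1−X) = 2.858 kmol/m³.
Along a PFR/batch, dC_R/dC_A = −r_R/(r_R+r_S) = −k₁/(k₁+k₂·C_A).
Integrating from C_{A0} to C_A: C_R = (0.216/0.234)·ln[(0.216+0.234·5.55)/(0.216+0.234·2.86)] = 0.9231·ln(1.515/0.8848) = 0.4962 kmol/m³.
C_S = (C_{A0}−C_A)−C_R = 2.196 kmol/m³; S̃_{R/S} = 0.4962/2.196 = 0.226.

0.226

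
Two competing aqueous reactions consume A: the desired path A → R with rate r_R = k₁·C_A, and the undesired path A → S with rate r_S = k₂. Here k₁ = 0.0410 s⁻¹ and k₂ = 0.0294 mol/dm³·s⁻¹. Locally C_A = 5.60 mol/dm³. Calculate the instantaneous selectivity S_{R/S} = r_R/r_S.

7.81

S_{R/S} = r_R/r_S = (k₁·C_A)/(k₂) = (k₁/k₂)·C_A.
= (0.0410×5.600) / (0.0294) = 0.2296/0.02940 = 7.81.
Since the desired path is higher order in A, keeping C_A high (PFR or concentrated feed) favours R.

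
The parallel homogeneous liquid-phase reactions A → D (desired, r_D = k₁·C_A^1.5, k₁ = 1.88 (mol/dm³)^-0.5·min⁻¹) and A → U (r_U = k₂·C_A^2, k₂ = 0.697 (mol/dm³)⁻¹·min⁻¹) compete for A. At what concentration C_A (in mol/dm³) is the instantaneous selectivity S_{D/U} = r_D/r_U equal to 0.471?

S_{D/U} = (k₁/k₂)·C_A^-0.5 ⇒ C_A = (S·k₂/k₁)^(-2).
= (0.471×0.697/1.88)^(-2) = (0.1746)^(-2) = 32.8 mol/dm³.

32.8 mol/dm³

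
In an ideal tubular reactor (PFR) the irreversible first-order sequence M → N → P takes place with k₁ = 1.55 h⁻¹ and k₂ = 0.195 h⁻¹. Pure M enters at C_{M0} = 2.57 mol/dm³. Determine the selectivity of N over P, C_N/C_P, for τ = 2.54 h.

2.21

Solving the coupled first-order balances gives C_N(τ) = [k₁/(k₂−k₁)]·C_{M0}·(e^(−k₁τ) − e^(−k₂τ)).
e^(−k₁τ) = e^(−1.55×2.54) = e^(−3.937) = 0.01951; e^(−k₂τ) = e^(−0.4953) = 0.6094.
C_N = 1.55×2.57/(0.195−1.55) × (0.01951−0.6094) = (-2.940)×(-0.5899) = 1.734 mol/dm³.
C_M = C_{M0}e^(−k₁τ) = 0.05013 mol/dm³, so C_P = C_{M0}−C_M−C_N = 0.7857 mol/dm³; C_N/C_P = 2.21.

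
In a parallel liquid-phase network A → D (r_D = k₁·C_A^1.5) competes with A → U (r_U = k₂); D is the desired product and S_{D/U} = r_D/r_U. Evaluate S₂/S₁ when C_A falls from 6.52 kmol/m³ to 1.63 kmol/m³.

S_{D/U} = (k₁/k₂)·C_A^1.5, so S₂/S₁ = (C_{A,2}/C_{A,1})^1.5.
= (1.63/6.52)^1.5 = (0.2500)^1.5 = 0.125.
Selectivity toward D falls as C_A falls — high-concentration operation is favoured.

0.125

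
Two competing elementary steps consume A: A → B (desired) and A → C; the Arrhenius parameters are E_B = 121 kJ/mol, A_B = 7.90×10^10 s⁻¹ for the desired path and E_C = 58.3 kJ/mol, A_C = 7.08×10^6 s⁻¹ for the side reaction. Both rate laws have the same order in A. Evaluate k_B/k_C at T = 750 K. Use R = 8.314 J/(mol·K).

0.479

k_B/k_C = (A_B/A_C)·exp[−(E_B−E_C)/(RT)] = (A_B/A_C)·exp[(E_C−E_B)/(RT)].
(E_C−E_B)/(RT) = (58.3−121)×10³/(8.314×750) = -62700/6236 = -10.06.
k_B/k_C = (7.90×10^10/7.08×10^6)·exp(-10.06) = 11158 × 4.296×10^-5 = 0.479.
Since E_B > E_C, raising the temperature improves selectivity toward B.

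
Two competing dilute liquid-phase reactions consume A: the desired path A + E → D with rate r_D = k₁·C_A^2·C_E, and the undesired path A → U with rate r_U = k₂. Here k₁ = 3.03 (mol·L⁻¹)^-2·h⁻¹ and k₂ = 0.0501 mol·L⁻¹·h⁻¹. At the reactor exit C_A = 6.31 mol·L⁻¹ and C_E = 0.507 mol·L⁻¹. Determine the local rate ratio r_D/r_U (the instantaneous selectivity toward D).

1221

S_{D/U} = r_D/r_U = (k₁·C_A^2·C_E)/(k₂) = (k₁/k₂)·C_A^2·C_E.
= (3.03×6.310^2×0.5070) / (0.0501) = 61.17/0.05010 = 1221.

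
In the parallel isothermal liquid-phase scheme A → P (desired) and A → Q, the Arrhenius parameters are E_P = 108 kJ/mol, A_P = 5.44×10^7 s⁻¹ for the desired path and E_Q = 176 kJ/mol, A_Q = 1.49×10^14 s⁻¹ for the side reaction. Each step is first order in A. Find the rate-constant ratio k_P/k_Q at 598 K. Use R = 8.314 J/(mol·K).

0.318

With equal orders, S_{P/Q} = k_P/k_Q = (A_P/A_Q)·exp[(E_Q−E_P)/(RT)].
(E_Q−E_P)/(RT) = (176−108)×10³/(8.314×598) = 68000/4972 = 13.68.
k_P/k_Q = (5.44×10^7/1.49×10^14)·exp(13.68) = 3.651×10^-7 × 8.708×10^5 = 0.318.
Since E_P < E_Q, lowering the temperature improves selectivity toward P.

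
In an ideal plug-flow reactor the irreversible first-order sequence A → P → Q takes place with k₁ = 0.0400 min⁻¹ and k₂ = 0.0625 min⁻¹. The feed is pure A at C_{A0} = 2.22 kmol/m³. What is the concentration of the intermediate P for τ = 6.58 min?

0.417 kmol/m³

For first-order series with pure A initially, C_P(τ) = k₁C_{A0}/(k₂−k₁)·(e^(−k₁τ) − e^(−k₂τ)).
e^(−k₁τ) = e^(−0.0400×6.58) = e^(−0.2632) = 0.7686; e^(−k₂τ) = e^(−0.4113) = 0.6628.
C_P = 0.0400×2.22/(0.0625−0.0400) × (0.7686−0.6628) = 3.947×0.1058 = 0.4174 kmol/m³.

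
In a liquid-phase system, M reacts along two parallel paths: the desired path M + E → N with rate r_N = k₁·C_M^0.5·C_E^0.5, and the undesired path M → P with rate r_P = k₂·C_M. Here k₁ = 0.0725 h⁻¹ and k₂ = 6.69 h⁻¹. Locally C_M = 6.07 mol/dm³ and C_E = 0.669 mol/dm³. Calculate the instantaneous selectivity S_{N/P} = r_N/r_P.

0.00360

S_{N/P} = r_N/r_P = (k₁·C_M^0.5·C_E^0.5)/(k₂·C_M) = (k₁/k₂)·C_M^-0.5·C_E^0.5.
= (0.0725×6.070^0.5×0.6690^0.5) / (6.69×6.070) = 0.1461/40.61 = 0.00360.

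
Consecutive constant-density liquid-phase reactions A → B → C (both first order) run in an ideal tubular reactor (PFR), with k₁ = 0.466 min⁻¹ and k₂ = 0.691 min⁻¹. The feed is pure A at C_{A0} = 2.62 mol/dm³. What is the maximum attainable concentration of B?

At the optimum, C_{B,max}/C_{A0} = (k₁/k₂)^[k₂/(k₂−k₁)].
= (0.466/0.691)^(0.691/(0.691−0.466)) = (0.6744)^(3.071) = 0.2982.
C_{B,max} = 0.2982×2.62 = 0.781 mol/dm³.

0.781 mol/dm³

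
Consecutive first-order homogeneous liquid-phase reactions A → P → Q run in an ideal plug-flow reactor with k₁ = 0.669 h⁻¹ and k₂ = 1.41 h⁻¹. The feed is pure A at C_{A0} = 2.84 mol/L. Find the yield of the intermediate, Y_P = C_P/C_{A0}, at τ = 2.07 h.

Solving the coupled first-order balances gives C_P(τ) = [k₁/(k₂−k₁)]·C_{A0}·(e^(−k₁τ) − e^(−k₂τ)).
e^(−k₁τ) = e^(−0.669×2.07) = e^(−1.385) = 0.2504; e^(−k₂τ) = e^(−2.919) = 0.05400.
C_P = 0.669×2.84/(1.41−0.669) × (0.2504−0.05400) = 2.564×0.1964 = 0.5035 mol/L.
Y_P = C_P/C_{A0} = 0.5035/2.84 = 0.177.

0.177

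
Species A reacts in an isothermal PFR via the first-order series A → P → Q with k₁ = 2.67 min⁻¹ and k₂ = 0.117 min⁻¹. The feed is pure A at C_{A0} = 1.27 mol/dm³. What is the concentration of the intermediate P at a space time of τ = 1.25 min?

For first-order series with pure A initially, C_P(τ) = k₁C_{A0}/(k₂−k₁)·(e^(−k₁τ) − e^(−k₂τ)).
e^(−k₁τ) = e^(−2.67×1.25) = e^(−3.337) = 0.03553; e^(−k₂τ) = e^(−0.1463) = 0.8639.
C_P = 2.67×1.27/(0.117−2.67) × (0.03553−0.8639) = (-1.328)×(-0.8284) = 1.100 mol/dm³.

1.10 mol/dm³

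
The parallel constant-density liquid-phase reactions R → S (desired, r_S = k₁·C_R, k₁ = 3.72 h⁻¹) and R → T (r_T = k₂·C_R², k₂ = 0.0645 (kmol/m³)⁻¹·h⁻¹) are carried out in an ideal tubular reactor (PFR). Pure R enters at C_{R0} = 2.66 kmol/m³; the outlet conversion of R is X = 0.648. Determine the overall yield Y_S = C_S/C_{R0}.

C_R = C_{R0}(1−X) = 0.9363 kmol/m³.
Along a PFR/batch, dC_S/dC_R = −r_S/(r_S+r_T) = −k₁/(k₁+k₂·C_R).
Integrating from C_{R0} to C_R: C_S = (3.72/0.0645)·ln[(3.72+0.0645·2.66)/(3.72+0.0645·0.936)] = 57.67·ln(3.892/3.780) = 1.672 kmol/m³.
Y_S = C_S/C_{R0} = 1.672/2.66 = 0.628.

0.628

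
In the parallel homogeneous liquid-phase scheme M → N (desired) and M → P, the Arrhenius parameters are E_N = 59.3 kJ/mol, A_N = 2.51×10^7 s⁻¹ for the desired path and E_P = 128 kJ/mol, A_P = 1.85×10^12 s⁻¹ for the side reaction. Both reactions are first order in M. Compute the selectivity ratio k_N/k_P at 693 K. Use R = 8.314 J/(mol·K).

k_N/k_P = (A_N/A_P)·exp[−(E_N−E_P)/(RT)] = (A_N/A_P)·exp[(E_P−E_N)/(RT)].
(E_P−E_N)/(RT) = (128−59.3)×10³/(8.314×693) = 68700/5762 = 11.92.
k_N/k_P = (2.51×10^7/1.85×10^12)·exp(11.92) = 1.357×10^-5 × 1.508×10^5 = 2.05.
Since E_N < E_P, lowering the temperature improves selectivity toward N.

2.05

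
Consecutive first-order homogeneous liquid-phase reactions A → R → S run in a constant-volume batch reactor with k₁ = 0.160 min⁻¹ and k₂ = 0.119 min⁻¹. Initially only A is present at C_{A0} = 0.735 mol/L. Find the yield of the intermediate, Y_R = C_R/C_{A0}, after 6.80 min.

0.423

The intermediate concentration in a first-order A→B→C sequence is C_R = k₁C_{A0}(e^(−k₁t) − e^(−k₂t))/(k₂−k₁).
e^(−k₁t) = e^(−0.160×6.80) = e^(−1.088) = 0.3369; e^(−k₂t) = e^(−0.8092) = 0.4452.
C_R = 0.160×0.735/(0.119−0.160) × (0.3369−0.4452) = (-2.868)×(-0.1083) = 0.3107 mol/L.
Y_R = C_R/C_{A0} = 0.3107/0.735 = 0.423.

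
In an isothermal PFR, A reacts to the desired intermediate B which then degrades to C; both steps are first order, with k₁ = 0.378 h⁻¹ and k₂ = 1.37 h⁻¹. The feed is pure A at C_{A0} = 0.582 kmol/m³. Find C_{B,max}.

At the optimum, C_{B,max}/C_{A0} = (k₁/k₂)^[k₂/(k₂−k₁)].
= (0.378/1.37)^(1.37/(1.37−0.378)) = (0.2759)^(1.381) = 0.1689.
C_{B,max} = 0.1689×0.582 = 0.0983 kmol/m³.

0.0983 kmol/m³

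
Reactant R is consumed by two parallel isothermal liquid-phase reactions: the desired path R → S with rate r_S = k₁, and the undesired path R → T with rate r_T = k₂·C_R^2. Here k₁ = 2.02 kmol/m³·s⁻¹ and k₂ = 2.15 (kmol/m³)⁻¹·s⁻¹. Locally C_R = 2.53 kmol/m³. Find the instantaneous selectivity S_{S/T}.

S_{S/T} = r_S/r_T = (k₁)/(k₂·C_R^2) = (k₁/k₂)·C_R^-2.
= (2.02) / (2.15×2.530^2) = 2.020/13.76 = 0.147.
The undesired path is higher order in R, so low C_R (CSTR or dilute feed) favours S.

0.147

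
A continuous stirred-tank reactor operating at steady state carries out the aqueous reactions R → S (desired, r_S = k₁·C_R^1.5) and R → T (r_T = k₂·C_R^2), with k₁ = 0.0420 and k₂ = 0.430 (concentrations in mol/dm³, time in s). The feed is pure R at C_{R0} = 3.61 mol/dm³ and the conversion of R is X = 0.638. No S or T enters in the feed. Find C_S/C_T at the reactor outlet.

0.0854

Exit C_R = C_{R0}(1−X) = 3.61×0.362 = 1.307 mol/dm³.
In a CSTR the entire volume is at exit conditions, so r_S = 0.0420×1.307^1.5 = 0.06274 and r_T = 0.430×1.307^2 = 0.7343.
Overall selectivity = C_S/C_T = r_Sτ/(r_Tτ) = r_S/r_T = 0.0854.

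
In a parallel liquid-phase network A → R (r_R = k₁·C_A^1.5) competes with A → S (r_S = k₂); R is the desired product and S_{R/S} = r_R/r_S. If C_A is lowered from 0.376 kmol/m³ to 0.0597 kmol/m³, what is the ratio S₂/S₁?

0.0633

S_{R/S} = (k₁/k₂)·C_A^1.5, so S₂/S₁ = (C_{A,2}/C_{A,1})^1.5.
= (0.0597/0.376)^1.5 = (0.1588)^1.5 = 0.0633.
Selectivity toward R falls as C_A falls — high-concentration operation is favoured.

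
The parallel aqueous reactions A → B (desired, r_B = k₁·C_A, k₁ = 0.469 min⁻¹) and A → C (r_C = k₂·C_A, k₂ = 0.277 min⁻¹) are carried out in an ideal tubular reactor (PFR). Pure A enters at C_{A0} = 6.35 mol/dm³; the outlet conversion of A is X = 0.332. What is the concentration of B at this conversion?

1.33 mol/dm³

C_A = C_{A0}(1−X) = 4.242 mol/dm³.
Both paths are first order in A, so the instantaneous fraction to B is constant: dC_B/d(−C_A) = k₁/(k₁+k₂) = 0.6287.
C_B = 0.6287·(C_{A0}−C_A) = 0.6287×2.108 = 1.33 mol/dm³.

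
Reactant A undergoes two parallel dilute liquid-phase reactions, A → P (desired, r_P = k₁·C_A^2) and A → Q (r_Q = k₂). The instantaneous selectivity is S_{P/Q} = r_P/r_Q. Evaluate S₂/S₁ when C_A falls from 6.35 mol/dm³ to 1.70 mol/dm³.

S_{P/Q} = (k₁/k₂)·C_A^2, so S₂/S₁ = (C_{A,2}/C_{A,1})^2.
= (1.70/6.35)^2 = (0.2677)^2 = 0.0717.

0.0717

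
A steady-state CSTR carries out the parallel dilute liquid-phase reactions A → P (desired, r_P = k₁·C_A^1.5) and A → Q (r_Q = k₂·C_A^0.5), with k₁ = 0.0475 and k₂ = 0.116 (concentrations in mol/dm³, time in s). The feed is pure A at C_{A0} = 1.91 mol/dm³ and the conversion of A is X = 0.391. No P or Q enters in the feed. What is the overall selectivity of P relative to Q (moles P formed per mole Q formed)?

Exit C_A = C_{A0}(1−X) = 1.91×0.609 = 1.163 mol/dm³.
Rates in a CSTR are evaluated at the outlet concentration: r_P = 0.0475×1.163^1.5 = 0.05959, r_Q = 0.116×1.163^0.5 = 0.1251.
Overall selectivity = C_P/C_Q = r_Pτ/(r_Qτ) = r_P/r_Q = 0.476.

0.476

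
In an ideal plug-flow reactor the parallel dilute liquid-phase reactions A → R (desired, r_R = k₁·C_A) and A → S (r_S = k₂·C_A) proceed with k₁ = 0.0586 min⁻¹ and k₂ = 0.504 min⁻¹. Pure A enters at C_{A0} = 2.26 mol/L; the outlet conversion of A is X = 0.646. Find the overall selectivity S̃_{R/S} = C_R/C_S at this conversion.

C_A = C_{A0}(1−X) = 0.8000 mol/L.
Both paths are first order in A, so the instantaneous fraction to R is constant: dC_R/d(−C_A) = k₁/(k₁+k₂) = 0.1042.
C_R = 0.1042·(C_{A0}−C_A) = 0.1042×1.460 = 0.152 mol/L.
C_S = (C_{A0}−C_A)−C_R = 1.308 mol/L; S̃_{R/S} = 0.1521/1.308 = 0.116.

0.116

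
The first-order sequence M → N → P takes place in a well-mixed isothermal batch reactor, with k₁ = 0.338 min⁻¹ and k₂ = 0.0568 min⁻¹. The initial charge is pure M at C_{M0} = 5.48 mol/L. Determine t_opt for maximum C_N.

6.34 min

The intermediate peaks when r₁ = r₂, i.e. k₁e^(−k₁t) = k₂e^(−k₂t), giving t_opt = ln(k₂/k₁)/(k₂−k₁).
= ln(0.0568/0.338)/(0.0568−0.338) = ln(0.1680)/-0.2812 = -1.784/-0.2812 = 6.34 min.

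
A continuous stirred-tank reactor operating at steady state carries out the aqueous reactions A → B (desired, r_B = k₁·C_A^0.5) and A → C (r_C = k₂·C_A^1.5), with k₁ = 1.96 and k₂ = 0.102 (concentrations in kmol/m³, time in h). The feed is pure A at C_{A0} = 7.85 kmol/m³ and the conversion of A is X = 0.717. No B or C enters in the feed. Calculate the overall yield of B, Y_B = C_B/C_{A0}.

0.643

Exit C_A = C_{A0}(1−X) = 7.85×0.283 = 2.222 kmol/m³.
In a CSTR the entire volume is at exit conditions, so r_B = 1.96×2.222^0.5 = 2.921 and r_C = 0.102×2.222^1.5 = 0.3377.
Fraction of consumed A going to B: r_B/(r_B+r_C) = 0.8964.
C_B = 0.8964·C_{A0}·X = 0.8964×7.85×0.717 = 5.05 kmol/m³; Y_B = C_B/C_{A0} = 0.643.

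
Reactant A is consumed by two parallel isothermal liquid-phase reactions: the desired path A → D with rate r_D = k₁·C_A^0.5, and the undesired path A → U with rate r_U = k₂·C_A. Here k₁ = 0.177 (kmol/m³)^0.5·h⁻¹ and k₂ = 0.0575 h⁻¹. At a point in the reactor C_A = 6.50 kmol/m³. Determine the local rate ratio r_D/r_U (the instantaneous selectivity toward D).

1.21

S_{D/U} = r_D/r_U = (k₁·C_A^0.5)/(k₂·C_A) = (k₁/k₂)·C_A^-0.5.
= (0.177×6.500^0.5) / (0.0575×6.500) = 0.4513/0.3738 = 1.21.
The undesired path is higher order in A, so low C_A (CSTR or dilute feed) favours D.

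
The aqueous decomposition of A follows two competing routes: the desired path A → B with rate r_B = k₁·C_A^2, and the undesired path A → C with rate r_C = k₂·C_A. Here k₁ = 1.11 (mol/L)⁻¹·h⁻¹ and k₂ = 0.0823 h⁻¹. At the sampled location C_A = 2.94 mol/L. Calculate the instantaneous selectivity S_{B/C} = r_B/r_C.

39.7

S_{B/C} = r_B/r_C = (k₁·C_A^2)/(k₂·C_A) = (k₁/k₂)·C_A.
= (1.11×2.940^2) / (0.0823×2.940) = 9.594/0.2420 = 39.7.
Since the desired path is higher order in A, keeping C_A high (PFR or concentrated feed) favours B.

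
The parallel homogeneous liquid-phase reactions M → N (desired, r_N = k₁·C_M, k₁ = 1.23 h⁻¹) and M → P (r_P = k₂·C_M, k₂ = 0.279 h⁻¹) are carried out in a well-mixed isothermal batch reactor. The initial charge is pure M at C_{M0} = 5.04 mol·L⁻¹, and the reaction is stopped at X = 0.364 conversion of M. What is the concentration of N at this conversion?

C_M = C_{M0}(1−X) = 3.205 mol·L⁻¹.
Both paths are first order in M, so the instantaneous fraction to N is constant: dC_N/d(−C_M) = k₁/(k₁+k₂) = 0.8151.
C_N = 0.8151·(C_{M0}−C_M) = 0.8151×1.835 = 1.50 mol·L⁻¹.

1.50 mol·L⁻¹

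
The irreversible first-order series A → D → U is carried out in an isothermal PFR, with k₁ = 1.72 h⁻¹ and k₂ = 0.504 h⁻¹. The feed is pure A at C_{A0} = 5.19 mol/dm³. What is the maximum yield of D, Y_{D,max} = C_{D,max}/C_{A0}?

0.601

For a first-order series the maximum intermediate yield is C_{D,max}/C_{A0} = (k₁/k₂)^[k₂/(k₂−k₁)].
= (1.72/0.504)^(0.504/(0.504−1.72)) = (3.413)^(-0.4145) = 0.6012.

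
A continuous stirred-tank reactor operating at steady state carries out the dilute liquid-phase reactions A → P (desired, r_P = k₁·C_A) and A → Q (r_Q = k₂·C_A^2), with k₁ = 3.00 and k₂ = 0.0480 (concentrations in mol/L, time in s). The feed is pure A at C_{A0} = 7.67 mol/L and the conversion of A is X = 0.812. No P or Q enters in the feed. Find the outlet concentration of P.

6.09 mol/L

Exit C_A = C_{A0}(1−X) = 7.67×0.188 = 1.442 mol/L.
In a CSTR the entire volume is at exit conditions, so r_P = 3.00×1.442 = 4.326 and r_Q = 0.0480×1.442^2 = 0.09980.
Fraction of consumed A going to P: r_P/(r_P+r_Q) = 0.9774.
C_P = 0.9774·C_{A0}·X = 0.9774×7.67×0.812 = 6.09 mol/L.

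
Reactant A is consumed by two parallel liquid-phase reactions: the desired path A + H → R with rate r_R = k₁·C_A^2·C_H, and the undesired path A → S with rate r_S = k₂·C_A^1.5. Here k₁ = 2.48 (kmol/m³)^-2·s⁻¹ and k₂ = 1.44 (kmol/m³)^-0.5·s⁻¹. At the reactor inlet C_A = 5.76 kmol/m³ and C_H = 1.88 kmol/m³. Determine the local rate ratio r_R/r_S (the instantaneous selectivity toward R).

S_{R/S} = r_R/r_S = (k₁·C_A^2·C_H)/(k₂·C_A^1.5) = (k₁/k₂)·C_A^0.5·C_H.
= (2.48×5.760^2×1.880) / (1.44×5.760^1.5) = 154.7/19.91 = 7.77.
Since the desired path is higher order in A, keeping C_A high (PFR or concentrated feed) favours R.

7.77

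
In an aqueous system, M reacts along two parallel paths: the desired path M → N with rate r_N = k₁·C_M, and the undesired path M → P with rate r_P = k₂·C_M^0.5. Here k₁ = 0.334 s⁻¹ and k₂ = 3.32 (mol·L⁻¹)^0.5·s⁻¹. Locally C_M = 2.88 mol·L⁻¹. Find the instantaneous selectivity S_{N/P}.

S_{N/P} = r_N/r_P = (k₁·C_M)/(k₂·C_M^0.5) = (k₁/k₂)·C_M^0.5.
= (0.334×2.880) / (3.32×2.880^0.5) = 0.9619/5.634 = 0.171.
Since the desired path is higher order in M, keeping C_M high (PFR or concentrated feed) favours N.

0.171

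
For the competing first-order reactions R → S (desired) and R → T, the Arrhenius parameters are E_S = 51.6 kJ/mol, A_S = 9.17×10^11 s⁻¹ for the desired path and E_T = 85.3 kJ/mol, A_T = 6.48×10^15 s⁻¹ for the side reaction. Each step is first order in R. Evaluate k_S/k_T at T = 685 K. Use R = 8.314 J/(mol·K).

0.0526

Since both paths have the same order in R, the concentration cancels and S_{S/T} = k_S/k_T = (A_S/A_T)·exp[(E_T−E_S)/(RT)].
(E_T−E_S)/(RT) = (85.3−51.6)×10³/(8.314×685) = 33700/5695 = 5.917.
k_S/k_T = (9.17×10^11/6.48×10^15)·exp(5.917) = 1.415×10^-4 × 371.4 = 0.0526.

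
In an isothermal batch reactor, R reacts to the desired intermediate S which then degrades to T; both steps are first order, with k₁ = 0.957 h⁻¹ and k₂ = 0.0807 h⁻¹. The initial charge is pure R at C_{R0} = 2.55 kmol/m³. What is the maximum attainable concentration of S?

2.03 kmol/m³

At the optimum, C_{S,max}/C_{R0} = (k₁/k₂)^[k₂/(k₂−k₁)].
= (0.957/0.0807)^(0.0807/(0.0807−0.957)) = (11.86)^(-0.09209) = 0.7963.
C_{S,max} = 0.7963×2.55 = 2.03 kmol/m³.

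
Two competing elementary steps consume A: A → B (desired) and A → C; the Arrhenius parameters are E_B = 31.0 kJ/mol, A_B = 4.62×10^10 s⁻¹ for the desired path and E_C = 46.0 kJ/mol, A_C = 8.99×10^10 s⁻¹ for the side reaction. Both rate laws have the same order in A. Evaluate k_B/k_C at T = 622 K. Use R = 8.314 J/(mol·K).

With equal orders, S_{B/C} = k_B/k_C = (A_B/A_C)·exp[(E_C−E_B)/(RT)].
(E_C−E_B)/(RT) = (46.0−31.0)×10³/(8.314×622) = 15000/5171 = 2.901.
k_B/k_C = (4.62×10^10/8.99×10^10)·exp(2.901) = 0.5139 × 18.19 = 9.35.

9.35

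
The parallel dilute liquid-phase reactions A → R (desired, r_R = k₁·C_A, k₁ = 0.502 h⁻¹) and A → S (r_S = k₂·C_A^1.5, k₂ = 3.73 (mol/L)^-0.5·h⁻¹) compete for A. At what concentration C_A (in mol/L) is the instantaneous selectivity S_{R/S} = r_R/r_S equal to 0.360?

S_{R/S} = (k₁/k₂)·C_A^-0.5 ⇒ C_A = (S·k₂/k₁)^(-2).
= (0.360×3.73/0.502)^(-2) = (2.675)^(-2) = 0.140 mol/L.

0.140 mol/L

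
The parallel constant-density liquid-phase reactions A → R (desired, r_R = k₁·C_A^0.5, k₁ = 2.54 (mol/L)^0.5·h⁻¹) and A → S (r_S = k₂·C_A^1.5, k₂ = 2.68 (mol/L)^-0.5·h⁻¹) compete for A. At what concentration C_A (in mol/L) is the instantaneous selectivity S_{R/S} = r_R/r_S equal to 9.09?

S_{R/S} = (k₁/k₂)·C_A⁻¹ ⇒ C_A = (S·k₂/k₁)^(-1).
= (9.09×2.68/2.54)^(-1) = (9.591)^(-1) = 0.104 mol/L.

0.104 mol/L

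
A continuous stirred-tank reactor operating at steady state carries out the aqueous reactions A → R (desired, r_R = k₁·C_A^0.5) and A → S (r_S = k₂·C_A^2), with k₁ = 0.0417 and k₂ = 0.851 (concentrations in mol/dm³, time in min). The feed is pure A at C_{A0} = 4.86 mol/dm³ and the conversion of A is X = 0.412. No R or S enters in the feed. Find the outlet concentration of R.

0.0201 mol/dm³

Exit C_A = C_{A0}(1−X) = 4.86×0.588 = 2.858 mol/dm³.
A CSTR operates uniformly at the exit composition, giving r_R = 0.07049 and r_S = 6.950 (each k·C_A^n at C_A = 2.858).
Fraction of consumed A going to R: r_R/(r_R+r_S) = 0.01004.
C_R = 0.01004·C_{A0}·X = 0.01004×4.86×0.412 = 0.0201 mol/dm³.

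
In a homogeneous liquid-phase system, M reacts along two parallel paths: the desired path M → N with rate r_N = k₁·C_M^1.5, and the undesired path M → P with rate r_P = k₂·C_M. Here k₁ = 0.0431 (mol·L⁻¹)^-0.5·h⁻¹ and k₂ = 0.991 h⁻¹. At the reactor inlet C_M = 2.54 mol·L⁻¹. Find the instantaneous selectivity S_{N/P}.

S_{N/P} = r_N/r_P = (k₁·C_M^1.5)/(k₂·C_M) = (k₁/k₂)·C_M^0.5.
= (0.0431×2.540^1.5) / (0.991×2.540) = 0.1745/2.517 = 0.0693.

0.0693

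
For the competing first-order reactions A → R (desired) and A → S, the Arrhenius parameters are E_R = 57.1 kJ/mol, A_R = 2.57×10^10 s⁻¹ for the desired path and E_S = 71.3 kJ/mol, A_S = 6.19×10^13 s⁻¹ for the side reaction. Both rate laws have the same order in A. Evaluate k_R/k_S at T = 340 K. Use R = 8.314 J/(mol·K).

0.0631

With equal orders, S_{R/S} = k_R/k_S = (A_R/A_S)·exp[(E_S−E_R)/(RT)].
(E_S−E_R)/(RT) = (71.3−57.1)×10³/(8.314×340) = 14200/2827 = 5.023.
k_R/k_S = (2.57×10^10/6.19×10^13)·exp(5.023) = 4.152×10^-4 × 151.9 = 0.0631.
Since E_R < E_S, lowering the temperature improves selectivity toward R.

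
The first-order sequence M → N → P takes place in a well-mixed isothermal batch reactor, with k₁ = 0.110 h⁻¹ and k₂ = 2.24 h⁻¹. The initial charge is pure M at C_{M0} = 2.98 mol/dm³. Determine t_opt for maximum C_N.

1.41 h

The intermediate peaks when r₁ = r₂, i.e. k₁e^(−k₁t) = k₂e^(−k₂t), giving t_opt = ln(k₂/k₁)/(k₂−k₁).
= ln(2.24/0.110)/(2.24−0.110) = ln(20.36)/2.130 = 3.014/2.130 = 1.41 h.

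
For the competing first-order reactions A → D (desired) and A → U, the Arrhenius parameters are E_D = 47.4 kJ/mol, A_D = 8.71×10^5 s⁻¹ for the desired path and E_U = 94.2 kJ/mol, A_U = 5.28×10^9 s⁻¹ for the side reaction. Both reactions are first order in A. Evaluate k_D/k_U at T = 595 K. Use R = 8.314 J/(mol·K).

With equal orders, S_{D/U} = k_D/k_U = (A_D/A_U)·exp[(E_U−E_D)/(RT)].
(E_U−E_D)/(RT) = (94.2−47.4)×10³/(8.314×595) = 46800/4947 = 9.461.
k_D/k_U = (8.71×10^5/5.28×10^9)·exp(9.461) = 1.650×10^-4 × 12844 = 2.12.
Since E_D < E_U, lowering the temperature improves selectivity toward D.

2.12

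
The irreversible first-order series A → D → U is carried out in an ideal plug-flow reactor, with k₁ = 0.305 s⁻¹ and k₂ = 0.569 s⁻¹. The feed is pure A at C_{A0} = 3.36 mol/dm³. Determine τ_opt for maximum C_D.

Setting dC_D/dτ = 0 gives τ_opt = ln(k₂/k₁)/(k₂−k₁).
= ln(0.569/0.305)/(0.569−0.305) = ln(1.866)/0.2640 = 0.6236/0.2640 = 2.36 s.

2.36 s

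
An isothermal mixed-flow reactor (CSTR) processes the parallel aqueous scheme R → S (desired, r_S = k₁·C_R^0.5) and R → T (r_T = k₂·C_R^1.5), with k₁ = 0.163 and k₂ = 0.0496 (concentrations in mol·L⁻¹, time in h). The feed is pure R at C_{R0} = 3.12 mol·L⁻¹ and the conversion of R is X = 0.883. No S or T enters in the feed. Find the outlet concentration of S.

2.48 mol·L⁻¹

Exit C_R = C_{R0}(1−X) = 3.12×0.117 = 0.3650 mol·L⁻¹.
A CSTR operates uniformly at the exit composition, giving r_S = 0.09848 and r_T = 0.01094 (each k·C_R^n at C_R = 0.3650).
Fraction of consumed R going to S: r_S/(r_S+r_T) = 0.9000.
C_S = 0.9000·C_{R0}·X = 0.9000×3.12×0.883 = 2.48 mol·L⁻¹.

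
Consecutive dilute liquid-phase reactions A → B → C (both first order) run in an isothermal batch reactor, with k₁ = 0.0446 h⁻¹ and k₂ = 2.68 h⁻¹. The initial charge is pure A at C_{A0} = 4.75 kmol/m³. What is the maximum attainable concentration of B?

At the optimum, C_{B,max}/C_{A0} = (k₁/k₂)^[k₂/(k₂−k₁)].
= (0.0446/2.68)^(2.68/(2.68−0.0446)) = (0.01664)^(1.017) = 0.01553.
C_{B,max} = 0.01553×4.75 = 0.0738 kmol/m³.

0.0738 kmol/m³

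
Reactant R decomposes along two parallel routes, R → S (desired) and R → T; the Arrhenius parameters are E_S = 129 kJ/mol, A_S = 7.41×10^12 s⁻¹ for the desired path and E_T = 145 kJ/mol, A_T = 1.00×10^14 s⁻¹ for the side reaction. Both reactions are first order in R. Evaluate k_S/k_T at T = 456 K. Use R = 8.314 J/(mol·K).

5.04

Since both paths have the same order in R, the concentration cancels and S_{S/T} = k_S/k_T = (A_S/A_T)·exp[(E_T−E_S)/(RT)].
(E_T−E_S)/(RT) = (145−129)×10³/(8.314×456) = 16000/3791 = 4.220.
k_S/k_T = (7.41×10^12/1.00×10^14)·exp(4.220) = 0.07410 × 68.06 = 5.04.
Since E_S < E_T, lowering the temperature improves selectivity toward S.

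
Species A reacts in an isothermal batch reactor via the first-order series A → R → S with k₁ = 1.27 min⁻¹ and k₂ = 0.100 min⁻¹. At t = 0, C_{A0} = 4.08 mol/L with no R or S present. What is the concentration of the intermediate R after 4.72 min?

For first-order series with pure A initially, C_R(t) = k₁C_{A0}/(k₂−k₁)·(e^(−k₁t) − e^(−k₂t)).
e^(−k₁t) = e^(−1.27×4.72) = e^(−5.994) = 0.002493; e^(−k₂t) = e^(−0.4720) = 0.6238.
C_R = 1.27×4.08/(0.100−1.27) × (0.002493−0.6238) = (-4.429)×(-0.6213) = 2.751 mol/L.

2.75 mol/L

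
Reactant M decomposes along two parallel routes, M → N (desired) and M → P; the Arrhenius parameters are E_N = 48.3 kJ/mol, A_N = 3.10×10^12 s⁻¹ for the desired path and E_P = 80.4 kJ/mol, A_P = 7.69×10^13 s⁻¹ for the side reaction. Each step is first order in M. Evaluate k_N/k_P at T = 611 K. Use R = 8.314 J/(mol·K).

22.4

Since both paths have the same order in M, the concentration cancels and S_{N/P} = k_N/k_P = (A_N/A_P)·exp[(E_P−E_N)/(RT)].
(E_P−E_N)/(RT) = (80.4−48.3)×10³/(8.314×611) = 32100/5080 = 6.319.
k_N/k_P = (3.10×10^12/7.69×10^13)·exp(6.319) = 0.04031 × 555.1 = 22.4.
Since E_N < E_P, lowering the temperature improves selectivity toward N.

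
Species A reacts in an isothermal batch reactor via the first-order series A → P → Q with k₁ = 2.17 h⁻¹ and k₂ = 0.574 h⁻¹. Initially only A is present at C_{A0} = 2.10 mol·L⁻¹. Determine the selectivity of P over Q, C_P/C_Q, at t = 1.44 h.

1.27

For first-order series with pure A initially, C_P(t) = k₁C_{A0}/(k₂−k₁)·(e^(−k₁t) − e^(−k₂t)).
e^(−k₁t) = e^(−2.17×1.44) = e^(−3.125) = 0.04395; e^(−k₂t) = e^(−0.8266) = 0.4376.
C_P = 2.17×2.10/(0.574−2.17) × (0.04395−0.4376) = (-2.855)×(-0.3936) = 1.124 mol·L⁻¹.
C_A = C_{A0}e^(−k₁t) = 0.09229 mol·L⁻¹, so C_Q = C_{A0}−C_A−C_P = 0.8839 mol·L⁻¹; C_P/C_Q = 1.27.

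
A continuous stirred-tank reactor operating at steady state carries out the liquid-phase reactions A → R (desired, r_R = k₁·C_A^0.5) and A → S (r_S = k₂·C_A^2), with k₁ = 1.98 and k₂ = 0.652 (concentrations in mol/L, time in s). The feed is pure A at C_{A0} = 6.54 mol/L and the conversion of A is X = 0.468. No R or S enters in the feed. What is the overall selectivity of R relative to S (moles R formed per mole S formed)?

0.468

Exit C_A = C_{A0}(1−X) = 6.54×0.532 = 3.479 mol/L.
Rates in a CSTR are evaluated at the outlet concentration: r_R = 1.98×3.479^0.5 = 3.693, r_S = 0.652×3.479^2 = 7.893.
Overall selectivity = C_R/C_S = r_Rτ/(r_Sτ) = r_R/r_S = 0.468.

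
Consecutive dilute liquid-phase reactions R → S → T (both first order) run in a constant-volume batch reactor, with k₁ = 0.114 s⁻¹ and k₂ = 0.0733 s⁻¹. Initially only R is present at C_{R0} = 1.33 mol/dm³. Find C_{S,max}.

0.600 mol/dm³

Evaluating C_S at t_opt = ln(k₂/k₁)/(k₂−k₁) gives C_{S,max}/C_{R0} = (k₁/k₂)^[k₂/(k₂−k₁)].
= (0.114/0.0733)^(0.0733/(0.0733−0.114)) = (1.555)^(-1.801) = 0.4514.
C_{S,max} = 0.4514×1.33 = 0.600 mol/dm³.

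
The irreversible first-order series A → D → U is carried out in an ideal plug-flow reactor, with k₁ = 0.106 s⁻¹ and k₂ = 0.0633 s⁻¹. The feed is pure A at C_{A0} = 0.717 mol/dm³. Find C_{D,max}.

0.334 mol/dm³

At the optimum, C_{D,max}/C_{A0} = (k₁/k₂)^[k₂/(k₂−k₁)].
= (0.106/0.0633)^(0.0633/(0.0633−0.106)) = (1.675)^(-1.482) = 0.4657.
C_{D,max} = 0.4657×0.717 = 0.334 mol/dm³.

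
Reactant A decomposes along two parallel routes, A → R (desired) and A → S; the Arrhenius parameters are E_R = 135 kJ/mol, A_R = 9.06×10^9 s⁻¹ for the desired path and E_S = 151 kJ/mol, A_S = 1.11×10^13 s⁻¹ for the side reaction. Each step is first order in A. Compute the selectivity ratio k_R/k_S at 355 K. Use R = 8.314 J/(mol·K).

0.185

With equal orders, S_{R/S} = k_R/k_S = (A_R/A_S)·exp[(E_S−E_R)/(RT)].
(E_S−E_R)/(RT) = (151−135)×10³/(8.314×355) = 16000/2951 = 5.421.
k_R/k_S = (9.06×10^9/1.11×10^13)·exp(5.421) = 8.162×10^-4 × 226.1 = 0.185.
Since E_R < E_S, lowering the temperature improves selectivity toward R.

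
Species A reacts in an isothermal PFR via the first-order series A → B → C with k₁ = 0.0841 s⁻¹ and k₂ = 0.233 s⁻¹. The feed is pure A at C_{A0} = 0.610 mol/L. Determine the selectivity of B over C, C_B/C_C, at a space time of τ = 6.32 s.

0.964

The intermediate concentration in a first-order A→B→C sequence is C_B = k₁C_{A0}(e^(−k₁τ) − e^(−k₂τ))/(k₂−k₁).
e^(−k₁τ) = e^(−0.0841×6.32) = e^(−0.5315) = 0.5877; e^(−k₂τ) = e^(−1.473) = 0.2293.
C_B = 0.0841×0.610/(0.233−0.0841) × (0.5877−0.2293) = 0.3445×0.3584 = 0.1235 mol/L.
C_A = C_{A0}e^(−k₁τ) = 0.3585 mol/L, so C_C = C_{A0}−C_A−C_B = 0.1280 mol/L; C_B/C_C = 0.964.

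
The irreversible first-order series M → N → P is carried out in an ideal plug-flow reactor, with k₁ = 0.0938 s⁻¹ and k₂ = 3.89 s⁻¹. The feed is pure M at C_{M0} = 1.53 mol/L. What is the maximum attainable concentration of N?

0.0336 mol/L

Evaluating C_N at τ_opt = ln(k₂/k₁)/(k₂−k₁) gives C_{N,max}/C_{M0} = (k₁/k₂)^[k₂/(k₂−k₁)].
= (0.0938/3.89)^(3.89/(3.89−0.0938)) = (0.02411)^(1.025) = 0.02199.
C_{N,max} = 0.02199×1.53 = 0.0336 mol/L.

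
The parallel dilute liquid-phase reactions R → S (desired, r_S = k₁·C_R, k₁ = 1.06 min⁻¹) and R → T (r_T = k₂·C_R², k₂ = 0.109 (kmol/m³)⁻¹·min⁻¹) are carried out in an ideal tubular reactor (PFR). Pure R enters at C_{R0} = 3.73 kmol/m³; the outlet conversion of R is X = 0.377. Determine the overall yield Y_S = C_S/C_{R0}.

0.288

C_R = C_{R0}(1−X) = 2.324 kmol/m³.
Along a PFR/batch, dC_S/dC_R = −r_S/(r_S+r_T) = −k₁/(k₁+k₂·C_R).
Integrating from C_{R0} to C_R: C_S = (1.06/0.109)·ln[(1.06+0.109·3.73)/(1.06+0.109·2.32)] = 9.725·ln(1.467/1.313) = 1.074 kmol/m³.
Y_S = C_S/C_{R0} = 1.074/3.73 = 0.288.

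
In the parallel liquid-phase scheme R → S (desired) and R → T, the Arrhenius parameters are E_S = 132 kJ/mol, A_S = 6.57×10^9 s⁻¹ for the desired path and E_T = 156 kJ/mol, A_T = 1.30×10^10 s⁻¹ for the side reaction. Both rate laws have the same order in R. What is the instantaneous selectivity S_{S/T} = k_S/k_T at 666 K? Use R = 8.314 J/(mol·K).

With equal orders, S_{S/T} = k_S/k_T = (A_S/A_T)·exp[(E_T−E_S)/(RT)].
(E_T−E_S)/(RT) = (156−132)×10³/(8.314×666) = 24000/5537 = 4.334.
k_S/k_T = (6.57×10^9/1.30×10^10)·exp(4.334) = 0.5054 × 76.28 = 38.5.

38.5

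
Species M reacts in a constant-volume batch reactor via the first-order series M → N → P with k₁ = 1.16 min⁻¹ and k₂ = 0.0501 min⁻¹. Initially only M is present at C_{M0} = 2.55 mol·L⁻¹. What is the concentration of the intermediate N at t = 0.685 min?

The intermediate concentration in a first-order A→B→C sequence is C_N = k₁C_{M0}(e^(−k₁t) − e^(−k₂t))/(k₂−k₁).
e^(−k₁t) = e^(−1.16×0.685) = e^(−0.7946) = 0.4518; e^(−k₂t) = e^(−0.03432) = 0.9663.
C_N = 1.16×2.55/(0.0501−1.16) × (0.4518−0.9663) = (-2.665)×(-0.5145) = 1.371 mol·L⁻¹.

1.37 mol·L⁻¹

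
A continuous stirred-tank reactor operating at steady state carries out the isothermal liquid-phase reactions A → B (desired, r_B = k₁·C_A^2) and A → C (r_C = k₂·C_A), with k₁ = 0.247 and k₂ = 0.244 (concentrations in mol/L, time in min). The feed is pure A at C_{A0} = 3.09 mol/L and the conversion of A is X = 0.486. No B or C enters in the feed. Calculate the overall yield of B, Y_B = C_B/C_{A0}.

Exit C_A = C_{A0}(1−X) = 3.09×0.514 = 1.588 mol/L.
A CSTR operates uniformly at the exit composition, giving r_B = 0.6231 and r_C = 0.3875 (each k·C_A^n at C_A = 1.588).
Fraction of consumed A going to B: r_B/(r_B+r_C) = 0.6165.
C_B = 0.6165·C_{A0}·X = 0.6165×3.09×0.486 = 0.926 mol/L; Y_B = C_B/C_{A0} = 0.300.

0.300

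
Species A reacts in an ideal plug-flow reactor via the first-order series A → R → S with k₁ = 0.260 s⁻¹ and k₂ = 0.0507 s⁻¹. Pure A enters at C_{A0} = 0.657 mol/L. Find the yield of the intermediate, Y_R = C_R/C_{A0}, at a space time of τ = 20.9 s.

The intermediate concentration in a first-order A→B→C sequence is C_R = k₁C_{A0}(e^(−k₁τ) − e^(−k₂τ))/(k₂−k₁).
e^(−k₁τ) = e^(−0.260×20.9) = e^(−5.434) = 0.004366; e^(−k₂τ) = e^(−1.060) = 0.3466.
C_R = 0.260×0.657/(0.0507−0.260) × (0.004366−0.3466) = (-0.8161)×(-0.3422) = 0.2793 mol/L.
Y_R = C_R/C_{A0} = 0.2793/0.657 = 0.425.

0.425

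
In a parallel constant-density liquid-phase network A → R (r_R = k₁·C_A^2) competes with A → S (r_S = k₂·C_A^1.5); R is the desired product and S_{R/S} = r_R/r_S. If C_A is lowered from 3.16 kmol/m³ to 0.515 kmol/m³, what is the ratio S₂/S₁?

0.404

S_{R/S} = (k₁/k₂)·C_A^0.5, so S₂/S₁ = (C_{A,2}/C_{A,1})^0.5.
= (0.515/3.16)^0.5 = (0.1630)^0.5 = 0.404.
Selectivity toward R falls as C_A falls — high-concentration operation is favoured.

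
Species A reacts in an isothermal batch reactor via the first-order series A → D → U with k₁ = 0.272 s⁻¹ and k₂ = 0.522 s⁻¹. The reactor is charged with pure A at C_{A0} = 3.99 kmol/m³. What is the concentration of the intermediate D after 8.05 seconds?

The intermediate concentration in a first-order A→B→C sequence is C_D = k₁C_{A0}(e^(−k₁t) − e^(−k₂t))/(k₂−k₁).
e^(−k₁t) = e^(−0.272×8.05) = e^(−2.190) = 0.1120; e^(−k₂t) = e^(−4.202) = 0.01496.
C_D = 0.272×3.99/(0.522−0.272) × (0.1120−0.01496) = 4.341×0.09700 = 0.4211 kmol/m³.

0.421 kmol/m³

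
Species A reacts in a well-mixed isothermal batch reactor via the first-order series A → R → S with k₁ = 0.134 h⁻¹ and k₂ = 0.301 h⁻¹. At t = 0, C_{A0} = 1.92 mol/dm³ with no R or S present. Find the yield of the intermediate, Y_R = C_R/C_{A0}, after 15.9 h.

0.0886

Solving the coupled first-order balances gives C_R(t) = [k₁/(k₂−k₁)]·C_{A0}·(e^(−k₁t) − e^(−k₂t)).
e^(−k₁t) = e^(−0.134×15.9) = e^(−2.131) = 0.1188; e^(−k₂t) = e^(−4.786) = 0.008347.
C_R = 0.134×1.92/(0.301−0.134) × (0.1188−0.008347) = 1.541×0.1104 = 0.1701 mol/dm³.
Y_R = C_R/C_{A0} = 0.1701/1.92 = 0.0886.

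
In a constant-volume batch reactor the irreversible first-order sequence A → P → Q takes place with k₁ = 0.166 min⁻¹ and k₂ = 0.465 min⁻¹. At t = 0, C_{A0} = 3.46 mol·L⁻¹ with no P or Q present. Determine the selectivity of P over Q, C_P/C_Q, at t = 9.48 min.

0.158

For first-order series with pure A initially, C_P(t) = k₁C_{A0}/(k₂−k₁)·(e^(−k₁t) − e^(−k₂t)).
e^(−k₁t) = e^(−0.166×9.48) = e^(−1.574) = 0.2073; e^(−k₂t) = e^(−4.408) = 0.01218.
C_P = 0.166×3.46/(0.465−0.166) × (0.2073−0.01218) = 1.921×0.1951 = 0.3748 mol·L⁻¹.
C_A = C_{A0}e^(−k₁t) = 0.7172 mol·L⁻¹, so C_Q = C_{A0}−C_A−C_P = 2.368 mol·L⁻¹; C_P/C_Q = 0.158.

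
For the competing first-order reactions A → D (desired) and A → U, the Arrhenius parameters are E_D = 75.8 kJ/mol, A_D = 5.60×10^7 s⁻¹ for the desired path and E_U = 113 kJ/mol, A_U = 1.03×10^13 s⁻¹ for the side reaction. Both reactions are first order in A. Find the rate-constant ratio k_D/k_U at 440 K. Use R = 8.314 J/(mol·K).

k_D/k_U = (A_D/A_U)·exp[−(E_D−E_U)/(RT)] = (A_D/A_U)·exp[(E_U−E_D)/(RT)].
(E_U−E_D)/(RT) = (113−75.8)×10³/(8.314×440) = 37200/3658 = 10.17.
k_D/k_U = (5.60×10^7/1.03×10^13)·exp(10.17) = 5.437×10^-6 × 26083 = 0.142.
Since E_D < E_U, lowering the temperature improves selectivity toward D.

0.142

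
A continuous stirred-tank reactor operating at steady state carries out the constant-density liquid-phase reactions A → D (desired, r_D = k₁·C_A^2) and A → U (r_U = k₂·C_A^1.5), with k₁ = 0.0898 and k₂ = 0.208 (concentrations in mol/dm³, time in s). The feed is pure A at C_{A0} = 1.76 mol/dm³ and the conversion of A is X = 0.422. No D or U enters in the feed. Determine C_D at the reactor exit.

0.225 mol/dm³

Exit C_A = C_{A0}(1−X) = 1.76×0.578 = 1.017 mol/dm³.
A CSTR operates uniformly at the exit composition, giving r_D = 0.09293 and r_U = 0.2134 (each k·C_A^n at C_A = 1.017).
Fraction of consumed A going to D: r_D/(r_D+r_U) = 0.3034.
C_D = 0.3034·C_{A0}·X = 0.3034×1.76×0.422 = 0.225 mol/dm³.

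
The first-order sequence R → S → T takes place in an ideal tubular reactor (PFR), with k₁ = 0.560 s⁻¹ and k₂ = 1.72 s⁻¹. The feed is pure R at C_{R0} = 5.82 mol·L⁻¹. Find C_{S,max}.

1.10 mol·L⁻¹

For a first-order series the maximum intermediate yield is C_{S,max}/C_{R0} = (k₁/k₂)^[k₂/(k₂−k₁)].
= (0.560/1.72)^(1.72/(1.72−0.560)) = (0.3256)^(1.483) = 0.1894.
C_{S,max} = 0.1894×5.82 = 1.10 mol·L⁻¹.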